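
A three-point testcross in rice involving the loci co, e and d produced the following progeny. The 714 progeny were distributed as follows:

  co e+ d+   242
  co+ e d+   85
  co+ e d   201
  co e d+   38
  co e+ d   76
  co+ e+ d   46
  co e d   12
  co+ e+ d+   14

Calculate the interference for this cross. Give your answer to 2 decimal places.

The two most frequent reciprocal classes, co+ e d and co e+ d+, are the parental types, so the F1 was co+ e d / co e+ d+.
The two rarest classes, co e d and co+ e+ d+, are the double crossovers. Comparing them with the parentals, only the co allele has switched, so co is the middle locus and the order is d – co – e.
d–co: (161 + 26)/714 = 0.2619; co–e: (84 + 26)/714 = 0.1541.
Expected DCO frequency = 0.2619 × 0.1541 ≈ 0.04036; observed = 26/714 ≈ 0.03641.
Coefficient of coincidence = 0.03641/0.04036 ≈ 0.90; interference = 1 − 0.90 = 0.10.

0.10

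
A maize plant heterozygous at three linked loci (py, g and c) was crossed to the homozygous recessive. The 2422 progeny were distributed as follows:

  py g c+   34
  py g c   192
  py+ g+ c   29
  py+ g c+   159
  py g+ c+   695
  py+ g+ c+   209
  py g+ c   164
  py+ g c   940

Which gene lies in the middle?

g

The two most frequent reciprocal classes, py g+ c+ and py+ g c, are the parental types, so the F1 was py g+ c+ / py+ g c.
The two rarest classes, py g c+ and py+ g+ c, are the double crossovers. Comparing them with the parentals, only the g allele has switched, so g is the middle locus and the order is c – g – py.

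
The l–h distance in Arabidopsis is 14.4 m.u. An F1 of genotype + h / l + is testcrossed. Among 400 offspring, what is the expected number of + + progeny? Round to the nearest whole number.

29

A map distance of 14.4 m.u. corresponds to a recombination frequency of 0.144.
The F1 is + h / l +, so + + is a recombinant gamete class with expected frequency r/2 = 0.144/2 = 0.0720.
Expected number = 0.0720 × 400 = 28.80 ≈ 29.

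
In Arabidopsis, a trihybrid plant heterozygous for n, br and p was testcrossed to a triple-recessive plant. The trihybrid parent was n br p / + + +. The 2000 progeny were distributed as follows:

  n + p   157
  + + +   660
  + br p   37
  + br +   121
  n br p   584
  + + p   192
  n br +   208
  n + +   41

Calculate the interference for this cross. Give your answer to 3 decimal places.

The two rarest classes, + br p and n + +, are the double crossovers. Comparing them with the parentals, only the n allele has switched, so n is the middle locus and the order is br – n – p.
br–n: (278 + 78)/2000 = 0.1780; n–p: (400 + 78)/2000 = 0.2390.
Expected DCO frequency = 0.1780 × 0.2390 ≈ 0.04254; observed = 78/2000 ≈ 0.03900.
Coefficient of coincidence = 0.03900/0.04254 ≈ 0.917; interference = 1 − 0.917 = 0.083.

0.083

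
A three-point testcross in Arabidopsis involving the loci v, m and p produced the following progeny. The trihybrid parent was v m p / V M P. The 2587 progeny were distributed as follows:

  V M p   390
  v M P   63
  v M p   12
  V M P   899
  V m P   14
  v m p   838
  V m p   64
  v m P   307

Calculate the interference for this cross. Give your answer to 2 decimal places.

0.39

The two rarest classes, v M p and V m P, are the double crossovers. Comparing them with the parentals, only the m allele has switched, so m is the middle locus and the order is p – m – v.
p–m: (697 + 26)/2587 = 0.2795; m–v: (127 + 26)/2587 = 0.0591.
Expected DCO frequency = 0.2795 × 0.0591 ≈ 0.01652; observed = 26/2587 ≈ 0.01005.
Coefficient of coincidence = 0.01005/0.01652 ≈ 0.61; interference = 1 − 0.61 = 0.39.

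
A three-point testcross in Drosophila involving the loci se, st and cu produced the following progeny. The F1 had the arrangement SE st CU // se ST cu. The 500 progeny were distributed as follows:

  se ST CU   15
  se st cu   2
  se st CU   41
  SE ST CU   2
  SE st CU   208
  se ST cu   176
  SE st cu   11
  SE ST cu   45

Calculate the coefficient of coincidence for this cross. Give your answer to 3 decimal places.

0.741

The two rarest classes, SE ST CU and se st cu, are the double crossovers. Comparing them with the parentals, only the st allele has switched, so st is the middle locus and the order is se – st – cu.
se–st: (86 + 4)/500 = 0.1800; st–cu: (26 + 4)/500 = 0.0600.
Expected DCO frequency = 0.1800 × 0.0600 ≈ 0.01080; observed = 4/500 ≈ 0.00800.
Coefficient of coincidence = 0.00800/0.01080 ≈ 0.741.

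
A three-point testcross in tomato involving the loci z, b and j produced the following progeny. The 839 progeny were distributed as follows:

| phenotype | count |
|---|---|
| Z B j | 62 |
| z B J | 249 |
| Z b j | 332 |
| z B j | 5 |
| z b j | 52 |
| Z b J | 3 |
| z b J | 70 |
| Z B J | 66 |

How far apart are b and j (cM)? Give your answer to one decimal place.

The two most frequent reciprocal classes, z B J and Z b j, are the parental types, so the F1 was z B J / Z b j.
The two rarest classes, z B j and Z b J, are the double crossovers. Comparing them with the parentals, only the j allele has switched, so j is the middle locus and the order is b – j – z.
Crossovers in the b–j interval produce the single-crossover classes z b J and Z B j (70 + 62 = 132) plus the double crossovers (8).
RF(b–j) = (132 + 8) / 839 = 140/839 = 0.1669 → 16.7 cM.

16.7 cM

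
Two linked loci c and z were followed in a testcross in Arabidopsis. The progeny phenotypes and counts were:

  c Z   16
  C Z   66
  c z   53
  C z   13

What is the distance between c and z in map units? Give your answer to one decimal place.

The two most frequent classes, C Z (66) and c z (53), are the parental types, so the F1 was C Z / c z.
The recombinant classes are C z and c Z: 13 + 16 = 29.
Recombination frequency = 29/148 = 0.1959 ≈ 19.6%, i.e. 19.6 map units.

19.6 map units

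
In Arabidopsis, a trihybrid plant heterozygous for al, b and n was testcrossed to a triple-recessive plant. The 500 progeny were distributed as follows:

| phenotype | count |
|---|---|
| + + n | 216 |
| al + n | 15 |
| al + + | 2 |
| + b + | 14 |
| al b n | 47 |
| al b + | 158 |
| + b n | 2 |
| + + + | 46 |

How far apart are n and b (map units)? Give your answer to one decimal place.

The two most frequent reciprocal classes, + + n and al b +, are the parental types, so the F1 was + + n / al b +.
The two rarest classes, + b n and al + +, are the double crossovers. Comparing them with the parentals, only the b allele has switched, so b is the middle locus and the order is n – b – al.
Crossovers in the n–b interval produce the single-crossover classes + + + and al b n (46 + 47 = 93) plus the double crossovers (4).
RF(n–b) = (93 + 4) / 500 = 97/500 = 0.1940 → 19.4 map units.

19.4 map units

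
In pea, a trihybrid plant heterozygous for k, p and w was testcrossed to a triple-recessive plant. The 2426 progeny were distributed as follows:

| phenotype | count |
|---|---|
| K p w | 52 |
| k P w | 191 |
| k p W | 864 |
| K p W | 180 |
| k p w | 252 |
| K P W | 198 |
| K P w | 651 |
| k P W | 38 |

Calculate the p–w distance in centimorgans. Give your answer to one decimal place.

The two most frequent reciprocal classes, K P w and k p W, are the parental types, so the F1 was K P w / k p W.
The two rarest classes, K p w and k P W, are the double crossovers. Comparing them with the parentals, only the p allele has switched, so p is the middle locus and the order is k – p – w.
Crossovers in the p–w interval produce the single-crossover classes K P W and k p w (198 + 252 = 450) plus the double crossovers (90).
RF(p–w) = (450 + 90) / 2426 = 540/2426 = 0.2226 → 22.3 centimorgans.

22.3 centimorgans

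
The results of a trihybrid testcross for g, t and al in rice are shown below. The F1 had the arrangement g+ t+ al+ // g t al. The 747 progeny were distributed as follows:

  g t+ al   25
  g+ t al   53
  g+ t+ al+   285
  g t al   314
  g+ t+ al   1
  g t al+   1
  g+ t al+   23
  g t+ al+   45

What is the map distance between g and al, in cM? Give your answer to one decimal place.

The two rarest classes, g+ t+ al and g t al+, are the double crossovers. Comparing them with the parentals, only the al allele has switched, so al is the middle locus and the order is g – al – t.
Crossovers in the g–al interval produce the single-crossover classes g t+ al+ and g+ t al (45 + 53 = 98) plus the double crossovers (2).
RF(g–al) = (98 + 2) / 747 = 100/747 = 0.1339 → 13.4 cM.

13.4 cM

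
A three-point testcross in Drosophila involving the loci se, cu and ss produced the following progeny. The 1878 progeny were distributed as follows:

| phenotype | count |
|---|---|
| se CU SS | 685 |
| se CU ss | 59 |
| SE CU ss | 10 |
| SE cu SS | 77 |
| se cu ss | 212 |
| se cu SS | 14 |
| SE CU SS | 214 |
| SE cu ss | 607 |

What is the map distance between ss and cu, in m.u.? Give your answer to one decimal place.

The two most frequent reciprocal classes, se CU SS and SE cu ss, are the parental types, so the F1 was se CU SS / SE cu ss.
The two rarest classes, se cu SS and SE CU ss, are the double crossovers. Comparing them with the parentals, only the cu allele has switched, so cu is the middle locus and the order is ss – cu – se.
Crossovers in the ss–cu interval produce the single-crossover classes se CU ss and SE cu SS (59 + 77 = 136) plus the double crossovers (24).
RF(ss–cu) = (136 + 24) / 1878 = 160/1878 = 0.0852 → 8.5 m.u.

8.5 m.u.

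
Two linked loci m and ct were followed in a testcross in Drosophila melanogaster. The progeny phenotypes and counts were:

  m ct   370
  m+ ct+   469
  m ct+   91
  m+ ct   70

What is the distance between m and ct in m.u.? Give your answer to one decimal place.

The two most frequent classes, m+ ct+ (469) and m ct (370), are the parental types, so the F1 was m+ ct+ / m ct.
The recombinant classes are m+ ct and m ct+: 70 + 91 = 161.
Recombination frequency = 161/1000 = 0.1610 ≈ 16.1%, i.e. 16.1 m.u.

16.1 m.u.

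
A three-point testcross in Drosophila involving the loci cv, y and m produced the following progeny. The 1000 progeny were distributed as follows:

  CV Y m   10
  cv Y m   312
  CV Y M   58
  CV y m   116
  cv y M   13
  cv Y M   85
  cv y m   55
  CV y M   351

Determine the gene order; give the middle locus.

The two most frequent reciprocal classes, CV y M and cv Y m, are the parental types, so the F1 was CV y M / cv Y m.
The two rarest classes, cv y M and CV Y m, are the double crossovers. Comparing them with the parentals, only the cv allele has switched, so cv is the middle locus and the order is y – cv – m.

cv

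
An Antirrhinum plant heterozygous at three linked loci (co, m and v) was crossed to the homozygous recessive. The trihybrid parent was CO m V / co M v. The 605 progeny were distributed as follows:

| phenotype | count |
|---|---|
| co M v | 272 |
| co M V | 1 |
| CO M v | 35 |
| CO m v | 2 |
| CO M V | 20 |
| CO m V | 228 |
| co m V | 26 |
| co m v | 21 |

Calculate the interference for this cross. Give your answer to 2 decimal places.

The two rarest classes, CO m v and co M V, are the double crossovers. Comparing them with the parentals, only the v allele has switched, so v is the middle locus and the order is co – v – m.
co–v: (61 + 3)/605 = 0.1058; v–m: (41 + 3)/605 = 0.0727.
Expected DCO frequency = 0.1058 × 0.0727 ≈ 0.00769; observed = 3/605 ≈ 0.00496.
Coefficient of coincidence = 0.00496/0.00769 ≈ 0.64; interference = 1 − 0.64 = 0.36.

0.36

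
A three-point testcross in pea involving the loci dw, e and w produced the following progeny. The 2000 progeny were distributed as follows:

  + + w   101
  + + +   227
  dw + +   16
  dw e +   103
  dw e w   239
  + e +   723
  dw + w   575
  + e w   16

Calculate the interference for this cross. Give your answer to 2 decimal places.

The two most frequent reciprocal classes, dw + w and + e +, are the parental types, so the F1 was dw + w / + e +.
The two rarest classes, dw + + and + e w, are the double crossovers. Comparing them with the parentals, only the w allele has switched, so w is the middle locus and the order is e – w – dw.
e–w: (466 + 32)/2000 = 0.2490; w–dw: (204 + 32)/2000 = 0.1180.
Expected DCO frequency = 0.2490 × 0.1180 ≈ 0.02938; observed = 32/2000 ≈ 0.01600.
Coefficient of coincidence = 0.01600/0.02938 ≈ 0.54; interference = 1 − 0.54 = 0.46.

0.46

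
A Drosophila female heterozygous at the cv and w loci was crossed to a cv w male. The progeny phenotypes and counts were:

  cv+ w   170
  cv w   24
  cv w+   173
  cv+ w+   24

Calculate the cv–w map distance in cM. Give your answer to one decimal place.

The two most frequent classes, cv+ w (170) and cv w+ (173), are the parental types, so the F1 was cv+ w / cv w+.
The recombinant classes are cv+ w+ and cv w: 24 + 24 = 48.
Recombination frequency = 48/391 = 0.1228 ≈ 12.3%, i.e. 12.3 cM.

12.3 cM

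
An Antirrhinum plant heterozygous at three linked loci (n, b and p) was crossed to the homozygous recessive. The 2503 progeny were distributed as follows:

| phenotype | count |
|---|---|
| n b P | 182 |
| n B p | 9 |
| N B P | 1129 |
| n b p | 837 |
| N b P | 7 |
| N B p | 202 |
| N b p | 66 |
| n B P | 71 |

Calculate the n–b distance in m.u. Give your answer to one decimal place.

The two most frequent reciprocal classes, n b p and N B P, are the parental types, so the F1 was n b p / N B P.
The two rarest classes, n B p and N b P, are the double crossovers. Comparing them with the parentals, only the b allele has switched, so b is the middle locus and the order is n – b – p.
Crossovers in the n–b interval produce the single-crossover classes N b p and n B P (66 + 71 = 137) plus the double crossovers (16).
RF(n–b) = (137 + 16) / 2503 = 153/2503 = 0.0611 → 6.1 m.u.

6.1 m.u.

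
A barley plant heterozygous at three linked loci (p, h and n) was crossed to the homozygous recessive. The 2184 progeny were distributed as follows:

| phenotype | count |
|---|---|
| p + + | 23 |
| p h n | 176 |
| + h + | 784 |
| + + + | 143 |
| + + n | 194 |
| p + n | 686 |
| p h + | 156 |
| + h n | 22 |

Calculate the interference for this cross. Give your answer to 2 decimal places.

The two most frequent reciprocal classes, p + n and + h +, are the parental types, so the F1 was p + n / + h +.
The two rarest classes, p + + and + h n, are the double crossovers. Comparing them with the parentals, only the n allele has switched, so n is the middle locus and the order is h – n – p.
h–n: (319 + 45)/2184 = 0.1667; n–p: (350 + 45)/2184 = 0.1809.
Expected DCO frequency = 0.1667 × 0.1809 ≈ 0.03016; observed = 45/2184 ≈ 0.02060.
Coefficient of coincidence = 0.02060/0.03016 ≈ 0.68; interference = 1 − 0.68 = 0.32.

0.32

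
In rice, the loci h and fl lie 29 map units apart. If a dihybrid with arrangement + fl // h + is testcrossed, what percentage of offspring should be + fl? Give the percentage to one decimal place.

A map distance of 29 map units corresponds to a recombination frequency of 0.290.
The F1 is + fl / h +, so + fl is a parental gamete class with expected frequency (1 − r)/2 = 0.710/2 = 0.3550.
That is 0.3550 = 35.5% of the progeny.

35.5%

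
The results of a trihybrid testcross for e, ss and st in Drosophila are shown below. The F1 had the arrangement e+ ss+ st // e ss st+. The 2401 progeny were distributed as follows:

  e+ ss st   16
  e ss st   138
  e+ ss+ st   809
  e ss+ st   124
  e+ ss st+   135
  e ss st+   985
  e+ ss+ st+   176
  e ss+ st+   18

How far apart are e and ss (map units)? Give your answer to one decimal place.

12.2 map units

The two rarest classes, e+ ss st and e ss+ st+, are the double crossovers. Comparing them with the parentals, only the ss allele has switched, so ss is the middle locus and the order is e – ss – st.
Crossovers in the e–ss interval produce the single-crossover classes e ss+ st and e+ ss st+ (124 + 135 = 259) plus the double crossovers (34).
RF(e–ss) = (259 + 34) / 2401 = 293/2401 = 0.1220 → 12.2 map units.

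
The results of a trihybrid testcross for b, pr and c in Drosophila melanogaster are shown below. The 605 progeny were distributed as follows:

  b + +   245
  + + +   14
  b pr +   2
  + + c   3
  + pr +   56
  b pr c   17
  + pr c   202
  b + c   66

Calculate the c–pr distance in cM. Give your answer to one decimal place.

21.0 cM

The two most frequent reciprocal classes, b + + and + pr c, are the parental types, so the F1 was b + + / + pr c.
The two rarest classes, b pr + and + + c, are the double crossovers. Comparing them with the parentals, only the pr allele has switched, so pr is the middle locus and the order is b – pr – c.
Crossovers in the pr–c interval produce the single-crossover classes b + c and + pr + (66 + 56 = 122) plus the double crossovers (5).
RF(pr–c) = (122 + 5) / 605 = 127/605 = 0.2099 → 21.0 cM.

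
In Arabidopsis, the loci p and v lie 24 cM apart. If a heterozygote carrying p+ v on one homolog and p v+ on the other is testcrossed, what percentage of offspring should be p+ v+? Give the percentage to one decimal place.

12.0%

A map distance of 24 cM corresponds to a recombination frequency of 0.240.
The F1 is p+ v / p v+, so p+ v+ is a recombinant gamete class with expected frequency r/2 = 0.240/2 = 0.1200.
That is 0.1200 = 12.0% of the progeny.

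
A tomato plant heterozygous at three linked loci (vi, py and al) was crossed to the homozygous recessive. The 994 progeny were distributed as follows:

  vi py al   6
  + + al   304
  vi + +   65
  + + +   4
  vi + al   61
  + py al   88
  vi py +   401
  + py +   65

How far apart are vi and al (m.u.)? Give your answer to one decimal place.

The two most frequent reciprocal classes, + + al and vi py +, are the parental types, so the F1 was + + al / vi py +.
The two rarest classes, + + + and vi py al, are the double crossovers. Comparing them with the parentals, only the al allele has switched, so al is the middle locus and the order is py – al – vi.
Crossovers in the al–vi interval produce the single-crossover classes vi + al and + py + (61 + 65 = 126) plus the double crossovers (10).
RF(al–vi) = (126 + 10) / 994 = 136/994 = 0.1368 → 13.7 m.u.

13.7 m.u.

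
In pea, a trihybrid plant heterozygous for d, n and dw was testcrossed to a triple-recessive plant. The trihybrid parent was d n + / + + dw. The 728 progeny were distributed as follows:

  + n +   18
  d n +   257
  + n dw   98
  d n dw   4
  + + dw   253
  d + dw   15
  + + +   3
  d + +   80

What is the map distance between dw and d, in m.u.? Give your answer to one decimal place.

The two rarest classes, d n dw and + + +, are the double crossovers. Comparing them with the parentals, only the dw allele has switched, so dw is the middle locus and the order is n – dw – d.
Crossovers in the dw–d interval produce the single-crossover classes + n + and d + dw (18 + 15 = 33) plus the double crossovers (7).
RF(dw–d) = (33 + 7) / 728 = 40/728 = 0.0549 → 5.5 m.u.

5.5 m.u.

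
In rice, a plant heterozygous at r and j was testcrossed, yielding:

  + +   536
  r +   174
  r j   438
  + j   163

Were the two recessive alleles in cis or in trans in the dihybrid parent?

cis

The two most frequent classes are + + (536) and r j (438); these are the parental (non-recombinant) types.
So the F1 carried + + on one chromosome and r j on the other — the recessive alleles are on the same chromosome (cis / coupling).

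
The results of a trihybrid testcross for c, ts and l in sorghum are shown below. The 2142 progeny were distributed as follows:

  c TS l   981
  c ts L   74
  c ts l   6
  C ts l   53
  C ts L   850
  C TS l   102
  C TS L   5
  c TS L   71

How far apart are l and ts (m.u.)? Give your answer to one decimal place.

6.3 m.u.

The two most frequent reciprocal classes, C ts L and c TS l, are the parental types, so the F1 was C ts L / c TS l.
The two rarest classes, C TS L and c ts l, are the double crossovers. Comparing them with the parentals, only the ts allele has switched, so ts is the middle locus and the order is l – ts – c.
Crossovers in the l–ts interval produce the single-crossover classes C ts l and c TS L (53 + 71 = 124) plus the double crossovers (11).
RF(l–ts) = (124 + 11) / 2142 = 135/2142 = 0.0630 → 6.3 m.u.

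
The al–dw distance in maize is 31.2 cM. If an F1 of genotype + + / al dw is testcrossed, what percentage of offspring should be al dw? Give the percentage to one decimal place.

34.4%

A map distance of 31.2 cM corresponds to a recombination frequency of 0.312.
The F1 is + + / al dw, so al dw is a parental gamete class with expected frequency (1 − r)/2 = 0.688/2 = 0.3440.
That is 0.3440 = 34.4% of the progeny.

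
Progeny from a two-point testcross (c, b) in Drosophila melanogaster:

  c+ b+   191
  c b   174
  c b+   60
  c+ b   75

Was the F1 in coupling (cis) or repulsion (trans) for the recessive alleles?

The two most frequent classes are c+ b+ (191) and c b (174); these are the parental (non-recombinant) types.
So the F1 carried c+ b+ on one chromosome and c b on the other — the recessive alleles are on the same chromosome (cis / coupling).

cis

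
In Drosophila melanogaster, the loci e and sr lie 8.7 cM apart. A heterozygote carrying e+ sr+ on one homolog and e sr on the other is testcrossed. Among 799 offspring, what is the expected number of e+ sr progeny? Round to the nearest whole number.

35

A map distance of 8.7 cM corresponds to a recombination frequency of 0.087.
The F1 is e+ sr+ / e sr, so e+ sr is a recombinant gamete class with expected frequency r/2 = 0.087/2 = 0.0435.
Expected number = 0.0435 × 799 = 34.76 ≈ 35.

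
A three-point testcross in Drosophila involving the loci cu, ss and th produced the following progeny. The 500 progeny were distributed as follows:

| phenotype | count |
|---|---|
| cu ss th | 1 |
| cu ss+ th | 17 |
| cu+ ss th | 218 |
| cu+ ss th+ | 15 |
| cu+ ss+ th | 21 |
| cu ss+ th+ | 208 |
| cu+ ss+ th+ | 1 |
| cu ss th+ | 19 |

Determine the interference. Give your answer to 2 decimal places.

The two most frequent reciprocal classes, cu+ ss th and cu ss+ th+, are the parental types, so the F1 was cu+ ss th / cu ss+ th+.
The two rarest classes, cu ss th and cu+ ss+ th+, are the double crossovers. Comparing them with the parentals, only the cu allele has switched, so cu is the middle locus and the order is th – cu – ss.
th–cu: (32 + 2)/500 = 0.0680; cu–ss: (40 + 2)/500 = 0.0840.
Expected DCO frequency = 0.0680 × 0.0840 ≈ 0.00571; observed = 2/500 ≈ 0.00400.
Coefficient of coincidence = 0.00400/0.00571 ≈ 0.70; interference = 1 − 0.70 = 0.30.

0.30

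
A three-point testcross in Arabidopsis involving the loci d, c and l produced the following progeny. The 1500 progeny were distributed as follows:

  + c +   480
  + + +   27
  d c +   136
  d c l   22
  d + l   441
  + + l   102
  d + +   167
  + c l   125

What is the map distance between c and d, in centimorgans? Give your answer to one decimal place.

19.1 centimorgans

The two most frequent reciprocal classes, d + l and + c +, are the parental types, so the F1 was d + l / + c +.
The two rarest classes, d c l and + + +, are the double crossovers. Comparing them with the parentals, only the c allele has switched, so c is the middle locus and the order is l – c – d.
Crossovers in the c–d interval produce the single-crossover classes + + l and d c + (102 + 136 = 238) plus the double crossovers (49).
RF(c–d) = (238 + 49) / 1500 = 287/1500 = 0.1913 → 19.1 centimorgans.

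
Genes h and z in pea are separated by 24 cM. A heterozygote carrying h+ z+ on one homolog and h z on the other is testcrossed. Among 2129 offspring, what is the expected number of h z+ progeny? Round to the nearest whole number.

A map distance of 24 cM corresponds to a recombination frequency of 0.240.
The F1 is h+ z+ / h z, so h z+ is a recombinant gamete class with expected frequency r/2 = 0.240/2 = 0.1200.
Expected number = 0.1200 × 2129 = 255.48 ≈ 255.

255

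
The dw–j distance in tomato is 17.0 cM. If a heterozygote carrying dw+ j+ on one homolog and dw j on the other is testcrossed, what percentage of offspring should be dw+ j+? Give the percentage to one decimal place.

A map distance of 17.0 cM corresponds to a recombination frequency of 0.170.
The F1 is dw+ j+ / dw j, so dw+ j+ is a parental gamete class with expected frequency (1 − r)/2 = 0.830/2 = 0.4150.
That is 0.4150 = 41.5% of the progeny.

41.5%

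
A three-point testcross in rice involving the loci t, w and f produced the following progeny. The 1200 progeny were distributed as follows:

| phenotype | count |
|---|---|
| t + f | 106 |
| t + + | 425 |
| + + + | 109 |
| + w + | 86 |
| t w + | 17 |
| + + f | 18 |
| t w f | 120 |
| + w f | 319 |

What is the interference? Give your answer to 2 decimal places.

The two most frequent reciprocal classes, t + + and + w f, are the parental types, so the F1 was t + + / + w f.
The two rarest classes, t w + and + + f, are the double crossovers. Comparing them with the parentals, only the w allele has switched, so w is the middle locus and the order is t – w – f.
t–w: (229 + 35)/1200 = 0.2200; w–f: (192 + 35)/1200 = 0.1892.
Expected DCO frequency = 0.2200 × 0.1892 ≈ 0.04162; observed = 35/1200 ≈ 0.02917.
Coefficient of coincidence = 0.02917/0.04162 ≈ 0.70; interference = 1 − 0.70 = 0.30.

0.30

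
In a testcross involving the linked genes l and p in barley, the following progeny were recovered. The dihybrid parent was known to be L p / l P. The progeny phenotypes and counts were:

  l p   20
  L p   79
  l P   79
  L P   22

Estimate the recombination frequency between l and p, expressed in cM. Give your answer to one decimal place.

The recombinant classes are L P and l p: 22 + 20 = 42.
Recombination frequency = 42/200 = 0.2100 ≈ 21.0%, i.e. 21.0 cM.

21.0 cM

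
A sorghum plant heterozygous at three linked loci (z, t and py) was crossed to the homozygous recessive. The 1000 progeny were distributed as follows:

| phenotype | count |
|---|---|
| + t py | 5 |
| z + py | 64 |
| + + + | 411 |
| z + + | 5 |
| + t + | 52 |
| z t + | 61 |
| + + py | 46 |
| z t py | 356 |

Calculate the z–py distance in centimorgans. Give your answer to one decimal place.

11.7 centimorgans

The two most frequent reciprocal classes, z t py and + + +, are the parental types, so the F1 was z t py / + + +.
The two rarest classes, + t py and z + +, are the double crossovers. Comparing them with the parentals, only the z allele has switched, so z is the middle locus and the order is py – z – t.
Crossovers in the py–z interval produce the single-crossover classes z t + and + + py (61 + 46 = 107) plus the double crossovers (10).
RF(py–z) = (107 + 10) / 1000 = 117/1000 = 0.1170 → 11.7 centimorgans.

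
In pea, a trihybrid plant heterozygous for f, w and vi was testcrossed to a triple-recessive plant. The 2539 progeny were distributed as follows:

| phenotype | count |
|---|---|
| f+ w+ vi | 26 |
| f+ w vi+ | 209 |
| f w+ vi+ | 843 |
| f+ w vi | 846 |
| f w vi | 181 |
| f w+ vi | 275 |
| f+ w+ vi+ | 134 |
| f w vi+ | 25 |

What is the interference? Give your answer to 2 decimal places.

0.34

The two most frequent reciprocal classes, f+ w vi and f w+ vi+, are the parental types, so the F1 was f+ w vi / f w+ vi+.
The two rarest classes, f+ w+ vi and f w vi+, are the double crossovers. Comparing them with the parentals, only the w allele has switched, so w is the middle locus and the order is f – w – vi.
f–w: (315 + 51)/2539 = 0.1442; w–vi: (484 + 51)/2539 = 0.2107.
Expected DCO frequency = 0.1442 × 0.2107 ≈ 0.03038; observed = 51/2539 ≈ 0.02009.
Coefficient of coincidence = 0.02009/0.03038 ≈ 0.66; interference = 1 − 0.66 = 0.34.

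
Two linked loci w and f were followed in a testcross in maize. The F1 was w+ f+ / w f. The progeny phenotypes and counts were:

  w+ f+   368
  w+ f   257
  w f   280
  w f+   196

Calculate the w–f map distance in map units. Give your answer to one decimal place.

The recombinant classes are w+ f and w f+: 257 + 196 = 453.
Recombination frequency = 453/1101 = 0.4114 ≈ 41.1%, i.e. 41.1 map units.

41.1 map units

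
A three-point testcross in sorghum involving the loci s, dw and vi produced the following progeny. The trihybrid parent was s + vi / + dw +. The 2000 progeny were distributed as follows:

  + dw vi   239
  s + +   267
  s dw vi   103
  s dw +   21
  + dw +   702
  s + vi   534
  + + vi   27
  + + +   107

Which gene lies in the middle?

The two rarest classes, + + vi and s dw +, are the double crossovers. Comparing them with the parentals, only the s allele has switched, so s is the middle locus and the order is vi – s – dw.

s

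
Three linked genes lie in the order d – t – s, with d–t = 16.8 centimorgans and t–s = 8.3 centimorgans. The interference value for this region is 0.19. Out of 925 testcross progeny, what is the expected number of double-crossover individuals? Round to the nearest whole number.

Map distances give recombination frequencies of 0.168 and 0.083 for the two intervals.
With interference 0.19 (so coincidence = 0.81), expected double-crossover frequency = 0.168 × 0.083 × 0.81 = 0.01129.
Expected number = 0.01129 × 925 = 10.45 ≈ 10.

10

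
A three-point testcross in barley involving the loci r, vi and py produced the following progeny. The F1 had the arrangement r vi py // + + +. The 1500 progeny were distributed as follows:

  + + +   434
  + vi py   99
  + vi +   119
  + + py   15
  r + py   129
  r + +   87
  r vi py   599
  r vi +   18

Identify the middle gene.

py

The two rarest classes, r vi + and + + py, are the double crossovers. Comparing them with the parentals, only the py allele has switched, so py is the middle locus and the order is vi – py – r.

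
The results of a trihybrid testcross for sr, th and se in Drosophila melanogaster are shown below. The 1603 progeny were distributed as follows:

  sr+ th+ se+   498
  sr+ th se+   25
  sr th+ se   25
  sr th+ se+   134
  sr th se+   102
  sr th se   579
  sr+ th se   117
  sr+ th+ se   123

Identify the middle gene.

th

The two most frequent reciprocal classes, sr+ th+ se+ and sr th se, are the parental types, so the F1 was sr+ th+ se+ / sr th se.
The two rarest classes, sr+ th se+ and sr th+ se, are the double crossovers. Comparing them with the parentals, only the th allele has switched, so th is the middle locus and the order is sr – th – se.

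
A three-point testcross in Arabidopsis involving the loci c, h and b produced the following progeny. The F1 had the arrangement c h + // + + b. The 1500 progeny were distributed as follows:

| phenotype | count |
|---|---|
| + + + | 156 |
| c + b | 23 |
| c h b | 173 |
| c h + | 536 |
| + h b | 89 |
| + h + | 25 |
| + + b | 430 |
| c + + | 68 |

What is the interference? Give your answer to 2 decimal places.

0.07

The two rarest classes, + h + and c + b, are the double crossovers. Comparing them with the parentals, only the c allele has switched, so c is the middle locus and the order is h – c – b.
h–c: (157 + 48)/1500 = 0.1367; c–b: (329 + 48)/1500 = 0.2513.
Expected DCO frequency = 0.1367 × 0.2513 ≈ 0.03435; observed = 48/1500 ≈ 0.03200.
Coefficient of coincidence = 0.03200/0.03435 ≈ 0.93; interference = 1 − 0.93 = 0.07.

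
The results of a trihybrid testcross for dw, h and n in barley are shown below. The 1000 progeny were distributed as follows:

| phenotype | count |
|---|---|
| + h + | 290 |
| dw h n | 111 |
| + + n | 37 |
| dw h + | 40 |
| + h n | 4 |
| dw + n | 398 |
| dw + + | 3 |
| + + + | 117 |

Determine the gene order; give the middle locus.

n

The two most frequent reciprocal classes, + h + and dw + n, are the parental types, so the F1 was + h + / dw + n.
The two rarest classes, + h n and dw + +, are the double crossovers. Comparing them with the parentals, only the n allele has switched, so n is the middle locus and the order is h – n – dw.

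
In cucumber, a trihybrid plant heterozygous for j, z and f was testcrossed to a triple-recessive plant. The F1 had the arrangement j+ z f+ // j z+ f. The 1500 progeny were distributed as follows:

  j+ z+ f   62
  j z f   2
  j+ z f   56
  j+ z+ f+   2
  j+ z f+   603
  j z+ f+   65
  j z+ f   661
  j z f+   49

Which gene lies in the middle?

The two rarest classes, j+ z+ f+ and j z f, are the double crossovers. Comparing them with the parentals, only the z allele has switched, so z is the middle locus and the order is j – z – f.

z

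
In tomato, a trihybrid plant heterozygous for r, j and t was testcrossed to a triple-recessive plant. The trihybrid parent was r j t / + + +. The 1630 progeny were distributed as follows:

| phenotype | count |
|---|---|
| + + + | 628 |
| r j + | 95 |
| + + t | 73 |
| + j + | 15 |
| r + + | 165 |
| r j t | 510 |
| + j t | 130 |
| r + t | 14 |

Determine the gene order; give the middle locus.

The two rarest classes, r + t and + j +, are the double crossovers. Comparing them with the parentals, only the j allele has switched, so j is the middle locus and the order is t – j – r.

j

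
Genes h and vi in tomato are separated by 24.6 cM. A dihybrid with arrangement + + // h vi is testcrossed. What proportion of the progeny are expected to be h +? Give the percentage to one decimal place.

A map distance of 24.6 cM corresponds to a recombination frequency of 0.246.
The F1 is + + / h vi, so h + is a recombinant gamete class with expected frequency r/2 = 0.246/2 = 0.1230.
That is 0.1230 = 12.3% of the progeny.

12.3%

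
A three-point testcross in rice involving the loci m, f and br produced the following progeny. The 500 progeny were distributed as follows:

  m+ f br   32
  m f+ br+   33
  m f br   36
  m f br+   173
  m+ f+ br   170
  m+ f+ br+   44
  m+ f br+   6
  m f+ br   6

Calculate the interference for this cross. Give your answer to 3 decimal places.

0.153

The two most frequent reciprocal classes, m+ f+ br and m f br+, are the parental types, so the F1 was m+ f+ br / m f br+.
The two rarest classes, m f+ br and m+ f br+, are the double crossovers. Comparing them with the parentals, only the m allele has switched, so m is the middle locus and the order is br – m – f.
br–m: (80 + 12)/500 = 0.1840; m–f: (65 + 12)/500 = 0.1540.
Expected DCO frequency = 0.1840 × 0.1540 ≈ 0.02834; observed = 12/500 ≈ 0.02400.
Coefficient of coincidence = 0.02400/0.02834 ≈ 0.847; interference = 1 − 0.847 = 0.153.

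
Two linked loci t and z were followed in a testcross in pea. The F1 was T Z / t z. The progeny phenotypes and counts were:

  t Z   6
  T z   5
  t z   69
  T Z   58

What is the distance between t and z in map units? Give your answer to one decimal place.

The recombinant classes are T z and t Z: 5 + 6 = 11.
Recombination frequency = 11/138 = 0.0797 ≈ 8.0%, i.e. 8.0 map units.

8.0 map units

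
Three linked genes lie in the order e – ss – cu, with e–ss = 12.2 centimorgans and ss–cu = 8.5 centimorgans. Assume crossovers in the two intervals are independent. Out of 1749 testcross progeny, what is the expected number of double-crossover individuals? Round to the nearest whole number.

18

Map distances give recombination frequencies of 0.122 and 0.085 for the two intervals.
With no interference, expected double-crossover frequency = 0.122 × 0.085 = 0.01037.
Expected number = 0.01037 × 1749 = 18.14 ≈ 18.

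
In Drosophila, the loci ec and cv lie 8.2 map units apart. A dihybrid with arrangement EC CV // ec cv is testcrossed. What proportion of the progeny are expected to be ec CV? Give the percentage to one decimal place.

4.1%

A map distance of 8.2 map units corresponds to a recombination frequency of 0.082.
The F1 is EC CV / ec cv, so ec CV is a recombinant gamete class with expected frequency r/2 = 0.082/2 = 0.0410.
That is 0.0410 = 4.1% of the progeny.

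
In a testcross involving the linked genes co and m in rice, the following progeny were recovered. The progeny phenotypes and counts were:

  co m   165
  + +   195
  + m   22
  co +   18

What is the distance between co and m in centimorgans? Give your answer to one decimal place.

10.0 centimorgans

The two most frequent classes, + + (195) and co m (165), are the parental types, so the F1 was + + / co m.
The recombinant classes are + m and co +: 22 + 18 = 40.
Recombination frequency = 40/400 = 0.1000 ≈ 10.0%, i.e. 10.0 centimorgans.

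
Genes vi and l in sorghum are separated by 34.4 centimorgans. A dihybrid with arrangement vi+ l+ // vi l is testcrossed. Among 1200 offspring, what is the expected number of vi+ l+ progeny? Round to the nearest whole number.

394

A map distance of 34.4 centimorgans corresponds to a recombination frequency of 0.344.
The F1 is vi+ l+ / vi l, so vi+ l+ is a parental gamete class with expected frequency (1 − r)/2 = 0.656/2 = 0.3280.
Expected number = 0.3280 × 1200 = 393.60 ≈ 394.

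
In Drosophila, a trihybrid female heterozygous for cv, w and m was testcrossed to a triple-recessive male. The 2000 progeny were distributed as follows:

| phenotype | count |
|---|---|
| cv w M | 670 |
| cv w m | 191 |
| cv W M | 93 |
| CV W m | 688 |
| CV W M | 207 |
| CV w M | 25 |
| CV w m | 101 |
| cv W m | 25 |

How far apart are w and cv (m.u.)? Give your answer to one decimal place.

The two most frequent reciprocal classes, CV W m and cv w M, are the parental types, so the F1 was CV W m / cv w M.
The two rarest classes, cv W m and CV w M, are the double crossovers. Comparing them with the parentals, only the cv allele has switched, so cv is the middle locus and the order is w – cv – m.
Crossovers in the w–cv interval produce the single-crossover classes CV w m and cv W M (101 + 93 = 194) plus the double crossovers (50).
RF(w–cv) = (194 + 50) / 2000 = 244/2000 = 0.1220 → 12.2 m.u.

12.2 m.u.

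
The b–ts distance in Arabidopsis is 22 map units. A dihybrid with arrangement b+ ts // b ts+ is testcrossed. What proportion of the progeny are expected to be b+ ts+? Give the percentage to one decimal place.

A map distance of 22 map units corresponds to a recombination frequency of 0.220.
The F1 is b+ ts / b ts+, so b+ ts+ is a recombinant gamete class with expected frequency r/2 = 0.220/2 = 0.1100.
That is 0.1100 = 11.0% of the progeny.

11.0%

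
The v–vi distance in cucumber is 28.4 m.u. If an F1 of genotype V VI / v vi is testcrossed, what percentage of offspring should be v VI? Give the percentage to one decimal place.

14.2%

A map distance of 28.4 m.u. corresponds to a recombination frequency of 0.284.
The F1 is V VI / v vi, so v VI is a recombinant gamete class with expected frequency r/2 = 0.284/2 = 0.1420.
That is 0.1420 = 14.2% of the progeny.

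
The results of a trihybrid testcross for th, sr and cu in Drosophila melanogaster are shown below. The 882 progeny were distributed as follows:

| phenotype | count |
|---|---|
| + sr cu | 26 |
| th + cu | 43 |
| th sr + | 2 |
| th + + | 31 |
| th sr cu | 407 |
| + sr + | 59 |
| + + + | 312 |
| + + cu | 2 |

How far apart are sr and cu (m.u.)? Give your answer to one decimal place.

The two most frequent reciprocal classes, th sr cu and + + +, are the parental types, so the F1 was th sr cu / + + +.
The two rarest classes, th sr + and + + cu, are the double crossovers. Comparing them with the parentals, only the cu allele has switched, so cu is the middle locus and the order is th – cu – sr.
Crossovers in the cu–sr interval produce the single-crossover classes th + cu and + sr + (43 + 59 = 102) plus the double crossovers (4).
RF(cu–sr) = (102 + 4) / 882 = 106/882 = 0.1202 → 12.0 m.u.

12.0 m.u.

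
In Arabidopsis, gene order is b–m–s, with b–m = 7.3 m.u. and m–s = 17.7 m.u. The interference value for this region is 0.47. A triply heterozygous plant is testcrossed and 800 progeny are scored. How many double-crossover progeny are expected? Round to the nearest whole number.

Map distances give recombination frequencies of 0.073 and 0.177 for the two intervals.
With interference 0.47 (so coincidence = 0.53), expected double-crossover frequency = 0.073 × 0.177 × 0.53 = 0.00685.
Expected number = 0.00685 × 800 = 5.48 ≈ 5.

5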